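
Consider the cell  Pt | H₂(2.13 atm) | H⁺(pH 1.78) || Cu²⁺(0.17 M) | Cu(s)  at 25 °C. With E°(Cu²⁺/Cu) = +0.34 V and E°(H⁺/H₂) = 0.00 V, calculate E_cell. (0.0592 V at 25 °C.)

The Cu²⁺/Cu couple is the cathode, so E°_cell = 0.34 V; n = 2.
[H⁺] = 10^(−1.78) = 0.017 M, and Q = [H⁺]^2 / ([Cu²⁺]·P(H₂)) = 7.61 × 10^-4.
E = E° − (0.0592/2) log Q = 0.34 − (0.0592/2)(-3.119) = 0.432 V.

0.43 V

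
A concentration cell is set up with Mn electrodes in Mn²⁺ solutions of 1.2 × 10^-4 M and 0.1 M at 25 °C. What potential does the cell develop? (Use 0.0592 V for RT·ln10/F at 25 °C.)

0.086 V

Both half-cells are Mn²⁺/Mn, so E°_cell = 0. The concentrated side is the cathode; the cell reaction moves Mn²⁺ from high to low concentration with n = 2.
Q = [Mn²⁺]_dilute/[Mn²⁺]_conc = 1.2 × 10^-4/0.1 = 0.00120.
E = 0 − (0.0592/2) log Q = −(0.0592/2)(-2.921) = 0.0865 V.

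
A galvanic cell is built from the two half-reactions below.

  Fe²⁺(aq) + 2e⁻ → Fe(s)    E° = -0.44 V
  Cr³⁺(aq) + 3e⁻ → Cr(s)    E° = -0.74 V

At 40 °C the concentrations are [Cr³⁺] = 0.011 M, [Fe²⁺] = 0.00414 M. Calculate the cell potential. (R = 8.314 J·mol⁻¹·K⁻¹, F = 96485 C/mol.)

0.267 V

The Fe²⁺/Fe couple has the higher reduction potential and acts as the cathode, so E°_cell = -0.44 − (-0.74) = 0.30 V.
Balancing electrons gives n = 6; the reaction quotient is Q = [Cr³⁺]^2/[Fe²⁺]^3 = 1710.
E = E° − (RT/nF) ln Q = 0.30 − (8.314×313)/(6×96485) × (7.441) = 0.300 − 0.033 = 0.267 V.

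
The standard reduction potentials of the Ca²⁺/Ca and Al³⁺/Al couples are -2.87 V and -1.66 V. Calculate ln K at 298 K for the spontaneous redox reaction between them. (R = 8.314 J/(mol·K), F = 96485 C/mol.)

E°_cell = -1.66 − (-2.87) = 1.21 V, with n = 6 electrons transferred.
At equilibrium E = 0, so the Nernst equation gives ln K = nFE°/RT = (6)(96485)(1.21)/((8.314)(298)) = 282.73.

ln K = 282.7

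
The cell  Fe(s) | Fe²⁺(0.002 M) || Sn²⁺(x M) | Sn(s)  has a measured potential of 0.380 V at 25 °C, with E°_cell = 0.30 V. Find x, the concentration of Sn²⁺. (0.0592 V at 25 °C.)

1.0 M

From the Nernst equation, log Q = n(E° − E)/0.0592 = 2(0.30 − 0.380)/0.0592 = -2.703, so Q = 0.00198.
With Q = [Fe²⁺]/[Sn²⁺] and the known concentrations, [Sn²⁺] in the denominator gives [Sn²⁺] = 1.0 M.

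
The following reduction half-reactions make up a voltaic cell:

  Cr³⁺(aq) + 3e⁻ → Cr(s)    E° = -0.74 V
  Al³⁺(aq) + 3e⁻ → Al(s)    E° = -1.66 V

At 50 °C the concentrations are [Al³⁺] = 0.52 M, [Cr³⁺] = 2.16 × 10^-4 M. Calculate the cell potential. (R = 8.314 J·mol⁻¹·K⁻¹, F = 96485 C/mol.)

0.848 V

The Cr³⁺/Cr couple has the higher reduction potential and acts as the cathode, so E°_cell = -0.74 − (-1.66) = 0.92 V.
Balancing electrons gives n = 3; the reaction quotient is Q = [Al³⁺]/[Cr³⁺] = 2410.
E = E° − (RT/nF) ln Q = 0.92 − (8.314×323)/(3×96485) × (7.786) = 0.920 − 0.072 = 0.848 V.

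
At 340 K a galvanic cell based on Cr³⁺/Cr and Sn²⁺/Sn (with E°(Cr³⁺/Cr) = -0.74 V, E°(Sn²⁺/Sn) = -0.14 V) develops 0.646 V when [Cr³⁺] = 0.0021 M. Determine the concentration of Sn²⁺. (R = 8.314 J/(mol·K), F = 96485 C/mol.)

From the Nernst equation, ln Q = nF(E° − E)/RT = 6×96485×(0.60 − 0.646)/(8.314×340) = -9.421, so Q = 8.1 × 10^-5.
With Q = [Cr³⁺]^2/[Sn²⁺]^3 and the known concentrations, [Sn²⁺]^3 in the denominator gives [Sn²⁺] = 0.38 M.

0.38 M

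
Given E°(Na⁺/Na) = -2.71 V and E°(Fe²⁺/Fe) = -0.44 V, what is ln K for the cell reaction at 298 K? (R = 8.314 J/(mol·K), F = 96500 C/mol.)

E°_cell = -0.44 − (-2.71) = 2.27 V, with n = 2 electrons transferred.
At equilibrium E = 0, so the Nernst equation gives ln K = nFE°/RT = (2)(96500)(2.27)/((8.314)(298)) = 176.83.

ln K = 176.8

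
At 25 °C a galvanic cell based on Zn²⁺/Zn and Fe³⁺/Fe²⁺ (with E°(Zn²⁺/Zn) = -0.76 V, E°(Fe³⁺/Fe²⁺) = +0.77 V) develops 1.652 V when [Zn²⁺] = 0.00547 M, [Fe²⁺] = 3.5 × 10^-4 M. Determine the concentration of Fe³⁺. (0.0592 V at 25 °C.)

From the Nernst equation, log Q = n(E° − E)/0.0592 = 2(1.53 − 1.652)/0.0592 = -4.122, so Q = 7.56 × 10^-5.
With Q = [Zn²⁺]·[Fe²⁺]^2/[Fe³⁺]^2 and the known concentrations, [Fe³⁺]^2 in the denominator gives [Fe³⁺] = 0.003 M.

0.003 M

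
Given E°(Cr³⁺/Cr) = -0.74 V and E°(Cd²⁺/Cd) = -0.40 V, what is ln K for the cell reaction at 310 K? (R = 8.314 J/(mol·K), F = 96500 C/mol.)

E°_cell = -0.40 − (-0.74) = 0.34 V, with n = 6 electrons transferred.
At equilibrium E = 0, so the Nernst equation gives ln K = nFE°/RT = (6)(96500)(0.34)/((8.314)(310)) = 76.38.

ln K = 76.4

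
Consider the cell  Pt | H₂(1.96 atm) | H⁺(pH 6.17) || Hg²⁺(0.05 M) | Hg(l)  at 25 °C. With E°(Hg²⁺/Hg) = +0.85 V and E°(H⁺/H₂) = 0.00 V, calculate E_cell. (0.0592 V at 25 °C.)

1.19 V

The Hg²⁺/Hg couple is the cathode, so E°_cell = 0.85 V; n = 2.
[H⁺] = 10^(−6.17) = 6.8 × 10^-7 M, and Q = [H⁺]^2 / ([Hg²⁺]·P(H₂)) = 4.66 × 10^-12.
E = E° − (0.0592/2) log Q = 0.85 − (0.0592/2)(-11.331) = 1.185 V.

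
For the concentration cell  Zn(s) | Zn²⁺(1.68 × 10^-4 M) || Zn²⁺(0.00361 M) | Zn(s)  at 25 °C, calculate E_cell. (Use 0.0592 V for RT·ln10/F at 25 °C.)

0.039 V

Both half-cells are Zn²⁺/Zn, so E°_cell = 0. The concentrated side is the cathode; the cell reaction moves Zn²⁺ from high to low concentration with n = 2.
Q = [Zn²⁺]_dilute/[Zn²⁺]_conc = 1.68 × 10^-4/0.00361 = 0.0465.
E = 0 − (0.0592/2) log Q = −(0.0592/2)(-1.332) = 0.0394 V.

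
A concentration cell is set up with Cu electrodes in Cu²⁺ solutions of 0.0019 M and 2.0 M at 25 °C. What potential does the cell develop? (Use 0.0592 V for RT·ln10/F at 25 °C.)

0.089 V

Both half-cells are Cu²⁺/Cu, so E°_cell = 0. The concentrated side is the cathode; the cell reaction moves Cu²⁺ from high to low concentration with n = 2.
Q = [Cu²⁺]_dilute/[Cu²⁺]_conc = 0.0019/2.0 = 9.5 × 10^-4.
E = 0 − (0.0592/2) log Q = −(0.0592/2)(-3.022) = 0.0895 V.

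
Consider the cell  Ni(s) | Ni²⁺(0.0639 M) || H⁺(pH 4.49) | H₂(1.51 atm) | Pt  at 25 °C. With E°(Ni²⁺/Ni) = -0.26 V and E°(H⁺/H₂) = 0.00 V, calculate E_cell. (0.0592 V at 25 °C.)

0.024 V

The hydrogen couple is the cathode, so E°_cell = 0.26 V; n = 2.
[H⁺] = 10^(−4.49) = 3.2 × 10^-5 M, and Q = [Ni²⁺]·P(H₂) / [H⁺]^2 = 9.21 × 10^7.
E = E° − (0.0592/2) log Q = 0.26 − (0.0592/2)(7.964) = 0.024 V.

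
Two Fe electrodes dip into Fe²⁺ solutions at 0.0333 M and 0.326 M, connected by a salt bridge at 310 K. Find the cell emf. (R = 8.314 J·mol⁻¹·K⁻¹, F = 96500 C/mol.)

Both half-cells are Fe²⁺/Fe, so E°_cell = 0. The concentrated side is the cathode; the cell reaction moves Fe²⁺ from high to low concentration with n = 2.
Q = [Fe²⁺]_dilute/[Fe²⁺]_conc = 0.0333/0.326 = 0.102.
E = 0 − (RT/nF) ln Q = −((8.314×310)/(2×96500))(-2.281) = 0.0305 V.

0.030 V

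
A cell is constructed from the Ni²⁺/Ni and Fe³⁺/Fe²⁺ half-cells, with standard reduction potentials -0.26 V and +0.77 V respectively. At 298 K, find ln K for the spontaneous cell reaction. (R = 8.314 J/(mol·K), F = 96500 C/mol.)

ln K = 80.2

E°_cell = +0.77 − (-0.26) = 1.03 V, with n = 2 electrons transferred.
At equilibrium E = 0, so the Nernst equation gives ln K = nFE°/RT = (2)(96500)(1.03)/((8.314)(298)) = 80.24.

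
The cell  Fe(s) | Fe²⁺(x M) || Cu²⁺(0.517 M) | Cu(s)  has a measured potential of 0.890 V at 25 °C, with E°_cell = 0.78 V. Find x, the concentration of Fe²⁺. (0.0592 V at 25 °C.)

9.9 × 10^-5 M

From the Nernst equation, log Q = n(E° − E)/0.0592 = 2(0.78 − 0.890)/0.0592 = -3.716, so Q = 1.92 × 10^-4.
With Q = [Fe²⁺]/[Cu²⁺] and the known concentrations, [Fe²⁺] in the numerator gives [Fe²⁺] = 9.9 × 10^-5 M.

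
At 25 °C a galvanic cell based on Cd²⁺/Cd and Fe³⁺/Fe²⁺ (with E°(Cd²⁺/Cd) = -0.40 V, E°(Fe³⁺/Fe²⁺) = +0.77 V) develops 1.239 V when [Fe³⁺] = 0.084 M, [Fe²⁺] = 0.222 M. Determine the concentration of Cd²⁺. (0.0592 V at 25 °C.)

6.7 × 10^-4 M

From the Nernst equation, log Q = n(E° − E)/0.0592 = 2(1.17 − 1.239)/0.0592 = -2.331, so Q = 0.00467.
With Q = [Cd²⁺]·[Fe²⁺]^2/[Fe³⁺]^2 and the known concentrations, [Cd²⁺] in the numerator gives [Cd²⁺] = 6.7 × 10^-4 M.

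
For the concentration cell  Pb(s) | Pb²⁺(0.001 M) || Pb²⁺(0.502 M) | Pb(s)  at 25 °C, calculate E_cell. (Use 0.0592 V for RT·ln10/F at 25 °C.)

0.080 V

Both half-cells are Pb²⁺/Pb, so E°_cell = 0. The concentrated side is the cathode; the cell reaction moves Pb²⁺ from high to low concentration with n = 2.
Q = [Pb²⁺]_dilute/[Pb²⁺]_conc = 0.001/0.502 = 0.00199.
E = 0 − (0.0592/2) log Q = −(0.0592/2)(-2.701) = 0.0799 V.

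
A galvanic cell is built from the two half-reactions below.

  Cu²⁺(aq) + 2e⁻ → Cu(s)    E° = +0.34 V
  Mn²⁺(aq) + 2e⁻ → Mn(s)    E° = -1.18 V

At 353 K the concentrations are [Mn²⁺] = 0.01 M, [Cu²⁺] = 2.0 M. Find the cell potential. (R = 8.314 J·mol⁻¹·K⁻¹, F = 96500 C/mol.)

The Cu²⁺/Cu couple has the higher reduction potential and acts as the cathode, so E°_cell = +0.34 − (-1.18) = 1.52 V.
Balancing electrons gives n = 2; the reaction quotient is Q = [Mn²⁺]/[Cu²⁺] = 0.00500.
E = E° − (RT/nF) ln Q = 1.52 − (8.314×353)/(2×96500) × (-5.298) = 1.520 + 0.081 = 1.601 V.

1.60 V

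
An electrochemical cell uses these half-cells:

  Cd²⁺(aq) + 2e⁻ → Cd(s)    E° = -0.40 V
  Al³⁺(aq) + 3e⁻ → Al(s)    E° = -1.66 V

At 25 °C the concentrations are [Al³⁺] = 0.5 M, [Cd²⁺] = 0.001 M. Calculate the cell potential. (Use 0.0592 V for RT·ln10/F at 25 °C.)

1.18 V

The Cd²⁺/Cd couple has the higher reduction potential and acts as the cathode, so E°_cell = -0.40 − (-1.66) = 1.26 V.
Balancing electrons gives n = 6; the reaction quotient is Q = [Al³⁺]^2/[Cd²⁺]^3 = 2.5 × 10^8.
At 25 °C, E = E° − (0.0592/n) log Q = 1.26 − (0.0592/6)(8.398) = 1.260 − 0.083 = 1.177 V.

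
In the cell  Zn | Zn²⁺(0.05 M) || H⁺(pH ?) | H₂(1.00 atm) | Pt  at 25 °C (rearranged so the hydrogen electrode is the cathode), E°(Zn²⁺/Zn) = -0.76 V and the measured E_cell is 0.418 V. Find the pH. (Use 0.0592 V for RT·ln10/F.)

E°_cell = 0.76 V and n = 2.
log Q = n(E° − E)/0.0592 = 2×(0.76 − 0.418)/0.0592 = 11.554.
With Q = [Zn²⁺]·P(H₂) / [H⁺]^2, solving for [H⁺] gives log[H⁺] = -6.428, so pH = 6.43.

pH = 6.43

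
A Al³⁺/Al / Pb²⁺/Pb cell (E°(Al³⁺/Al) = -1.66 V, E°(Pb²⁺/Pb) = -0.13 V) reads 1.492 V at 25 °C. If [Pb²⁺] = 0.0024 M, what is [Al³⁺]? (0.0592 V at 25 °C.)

From the Nernst equation, log Q = n(E° − E)/0.0592 = 6(1.53 − 1.492)/0.0592 = 3.851, so Q = 7100.
With Q = [Al³⁺]^2/[Pb²⁺]^3 and the known concentrations, [Al³⁺]^2 in the numerator gives [Al³⁺] = 0.0099 M.

0.0099 M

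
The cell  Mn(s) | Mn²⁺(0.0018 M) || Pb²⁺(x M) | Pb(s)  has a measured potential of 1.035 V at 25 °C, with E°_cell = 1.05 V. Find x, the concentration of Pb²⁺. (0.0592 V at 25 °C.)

5.6 × 10^-4 M

From the Nernst equation, log Q = n(E° − E)/0.0592 = 2(1.05 − 1.035)/0.0592 = 0.507, so Q = 3.21.
With Q = [Mn²⁺]/[Pb²⁺] and the known concentrations, [Pb²⁺] in the denominator gives [Pb²⁺] = 5.6 × 10^-4 M.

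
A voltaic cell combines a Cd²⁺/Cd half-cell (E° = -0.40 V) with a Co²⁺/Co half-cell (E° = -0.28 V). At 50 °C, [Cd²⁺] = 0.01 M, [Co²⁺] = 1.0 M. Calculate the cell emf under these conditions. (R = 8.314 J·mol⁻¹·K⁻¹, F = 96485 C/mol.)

The Co²⁺/Co couple has the higher reduction potential and acts as the cathode, so E°_cell = -0.28 − (-0.40) = 0.12 V.
Balancing electrons gives n = 2; the reaction quotient is Q = [Cd²⁺]/[Co²⁺] = 0.0100.
E = E° − (RT/nF) ln Q = 0.12 − (8.314×323)/(2×96485) × (-4.605) = 0.120 + 0.064 = 0.184 V.

0.184 V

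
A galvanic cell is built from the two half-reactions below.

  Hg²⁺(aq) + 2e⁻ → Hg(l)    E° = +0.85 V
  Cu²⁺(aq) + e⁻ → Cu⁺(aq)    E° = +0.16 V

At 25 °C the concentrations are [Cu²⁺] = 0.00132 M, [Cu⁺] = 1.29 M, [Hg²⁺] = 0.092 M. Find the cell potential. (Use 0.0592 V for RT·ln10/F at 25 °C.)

0.836 V

The Hg²⁺/Hg couple has the higher reduction potential and acts as the cathode, so E°_cell = +0.85 − (+0.16) = 0.69 V.
Balancing electrons gives n = 2; the reaction quotient is Q = [Cu²⁺]^2/([Cu⁺]^2·[Hg²⁺]) = 1.14 × 10^-5.
At 25 °C, E = E° − (0.0592/n) log Q = 0.69 − (0.0592/2)(-4.944) = 0.690 + 0.146 = 0.836 V.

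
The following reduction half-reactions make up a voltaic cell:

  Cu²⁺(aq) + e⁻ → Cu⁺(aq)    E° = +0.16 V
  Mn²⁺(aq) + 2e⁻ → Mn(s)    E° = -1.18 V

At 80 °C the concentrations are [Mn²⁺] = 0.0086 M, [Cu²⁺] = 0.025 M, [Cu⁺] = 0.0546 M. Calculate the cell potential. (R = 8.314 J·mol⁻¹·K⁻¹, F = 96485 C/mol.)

The Cu²⁺/Cu⁺ couple has the higher reduction potential and acts as the cathode, so E°_cell = +0.16 − (-1.18) = 1.34 V.
Balancing electrons gives n = 2; the reaction quotient is Q = [Mn²⁺]·[Cu⁺]^2/[Cu²⁺]^2 = 0.0410.
E = E° − (RT/nF) ln Q = 1.34 − (8.314×353)/(2×96485) × (-3.194) = 1.340 + 0.049 = 1.389 V.

1.39 V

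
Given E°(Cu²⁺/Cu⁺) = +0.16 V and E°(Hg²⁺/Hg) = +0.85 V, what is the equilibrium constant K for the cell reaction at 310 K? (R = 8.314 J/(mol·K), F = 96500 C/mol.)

E°_cell = +0.85 − (+0.16) = 0.69 V, with n = 2 electrons transferred.
At equilibrium E = 0, so the Nernst equation gives ln K = nFE°/RT = (2)(96500)(0.69)/((8.314)(310)) = 51.67.
K = e^51.67 = 2.8 × 10^22.

2.8 × 10^22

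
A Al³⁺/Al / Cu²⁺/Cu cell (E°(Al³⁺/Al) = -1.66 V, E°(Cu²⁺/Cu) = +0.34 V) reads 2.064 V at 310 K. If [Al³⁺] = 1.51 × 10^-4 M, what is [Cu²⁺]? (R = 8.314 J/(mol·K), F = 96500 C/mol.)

From the Nernst equation, ln Q = nF(E° − E)/RT = 6×96500×(2.00 − 2.064)/(8.314×310) = -14.378, so Q = 5.7 × 10^-7.
With Q = [Al³⁺]^2/[Cu²⁺]^3 and the known concentrations, [Cu²⁺]^3 in the denominator gives [Cu²⁺] = 0.34 M.

0.34 M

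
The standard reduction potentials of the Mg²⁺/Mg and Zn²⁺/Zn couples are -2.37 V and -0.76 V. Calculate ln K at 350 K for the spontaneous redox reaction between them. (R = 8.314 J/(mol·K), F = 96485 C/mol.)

E°_cell = -0.76 − (-2.37) = 1.61 V, with n = 2 electrons transferred.
At equilibrium E = 0, so the Nernst equation gives ln K = nFE°/RT = (2)(96485)(1.61)/((8.314)(350)) = 106.77.

ln K = 106.8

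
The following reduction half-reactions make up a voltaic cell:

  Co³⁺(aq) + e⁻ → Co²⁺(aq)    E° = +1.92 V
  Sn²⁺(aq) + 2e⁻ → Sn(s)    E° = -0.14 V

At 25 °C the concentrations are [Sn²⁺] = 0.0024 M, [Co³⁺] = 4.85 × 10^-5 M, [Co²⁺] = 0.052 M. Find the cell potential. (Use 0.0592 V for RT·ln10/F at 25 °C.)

The Co³⁺/Co²⁺ couple has the higher reduction potential and acts as the cathode, so E°_cell = +1.92 − (-0.14) = 2.06 V.
Balancing electrons gives n = 2; the reaction quotient is Q = [Sn²⁺]·[Co²⁺]^2/[Co³⁺]^2 = 2760.
At 25 °C, E = E° − (0.0592/n) log Q = 2.06 − (0.0592/2)(3.441) = 2.060 − 0.102 = 1.958 V.

1.96 V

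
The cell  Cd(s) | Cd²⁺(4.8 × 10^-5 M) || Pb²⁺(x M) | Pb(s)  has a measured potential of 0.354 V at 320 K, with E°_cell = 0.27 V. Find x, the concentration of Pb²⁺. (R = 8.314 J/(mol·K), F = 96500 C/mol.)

From the Nernst equation, ln Q = nF(E° − E)/RT = 2×96500×(0.27 − 0.354)/(8.314×320) = -6.094, so Q = 0.00226.
With Q = [Cd²⁺]/[Pb²⁺] and the known concentrations, [Pb²⁺] in the denominator gives [Pb²⁺] = 0.021 M.

0.021 M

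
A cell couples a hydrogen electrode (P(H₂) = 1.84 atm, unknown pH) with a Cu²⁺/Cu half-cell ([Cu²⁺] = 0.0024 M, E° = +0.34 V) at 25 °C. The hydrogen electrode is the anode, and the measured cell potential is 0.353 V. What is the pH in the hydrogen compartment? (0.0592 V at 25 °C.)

pH = 1.40

E°_cell = 0.34 V and n = 2.
log Q = n(E° − E)/0.0592 = 2×(0.34 − 0.353)/0.0592 = -0.439.
With Q = [H⁺]^2 / ([Cu²⁺]·P(H₂)), solving for [H⁺] gives log[H⁺] = -1.397, so pH = 1.40.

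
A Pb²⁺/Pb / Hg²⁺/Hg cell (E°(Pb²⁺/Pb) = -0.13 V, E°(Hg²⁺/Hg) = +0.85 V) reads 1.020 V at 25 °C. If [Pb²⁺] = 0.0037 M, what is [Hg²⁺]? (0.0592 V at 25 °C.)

From the Nernst equation, log Q = n(E° − E)/0.0592 = 2(0.98 − 1.020)/0.0592 = -1.351, so Q = 0.0445.
With Q = [Pb²⁺]/[Hg²⁺] and the known concentrations, [Hg²⁺] in the denominator gives [Hg²⁺] = 0.083 M.

0.083 M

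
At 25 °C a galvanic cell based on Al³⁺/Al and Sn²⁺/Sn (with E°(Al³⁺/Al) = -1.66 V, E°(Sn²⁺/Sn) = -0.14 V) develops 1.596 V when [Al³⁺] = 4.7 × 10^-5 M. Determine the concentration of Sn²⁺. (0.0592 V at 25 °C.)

0.48 M

From the Nernst equation, log Q = n(E° − E)/0.0592 = 6(1.52 − 1.596)/0.0592 = -7.703, so Q = 1.98 × 10^-8.
With Q = [Al³⁺]^2/[Sn²⁺]^3 and the known concentrations, [Sn²⁺]^3 in the denominator gives [Sn²⁺] = 0.48 M.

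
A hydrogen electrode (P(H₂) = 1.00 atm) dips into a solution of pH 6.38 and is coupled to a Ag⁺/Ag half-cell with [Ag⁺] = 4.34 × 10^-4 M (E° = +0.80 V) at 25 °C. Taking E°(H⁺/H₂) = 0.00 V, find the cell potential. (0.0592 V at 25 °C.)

The Ag⁺/Ag couple is the cathode, so E°_cell = 0.80 V; n = 2.
[H⁺] = 10^(−6.38) = 4.2 × 10^-7 M, and Q = [H⁺]^2 / ([Ag⁺]^2·P(H₂)) = 9.23 × 10^-7.
E = E° − (0.0592/2) log Q = 0.80 − (0.0592/2)(-6.035) = 0.979 V.

0.98 V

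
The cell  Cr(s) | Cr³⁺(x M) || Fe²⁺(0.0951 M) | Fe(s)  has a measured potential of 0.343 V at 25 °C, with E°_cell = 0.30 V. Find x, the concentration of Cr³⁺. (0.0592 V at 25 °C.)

From the Nernst equation, log Q = n(E° − E)/0.0592 = 6(0.30 − 0.343)/0.0592 = -4.358, so Q = 4.38 × 10^-5.
With Q = [Cr³⁺]^2/[Fe²⁺]^3 and the known concentrations, [Cr³⁺]^2 in the numerator gives [Cr³⁺] = 1.9 × 10^-4 M.

1.9 × 10^-4 M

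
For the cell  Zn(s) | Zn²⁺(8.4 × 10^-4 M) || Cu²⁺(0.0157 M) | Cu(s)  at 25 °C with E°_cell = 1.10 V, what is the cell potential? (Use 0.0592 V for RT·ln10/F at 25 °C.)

Balancing electrons gives n = 2; the reaction quotient is Q = [Zn²⁺]/[Cu²⁺] = 0.0535.
At 25 °C, E = E° − (0.0592/n) log Q = 1.10 − (0.0592/2)(-1.272) = 1.100 + 0.038 = 1.138 V.

1.14 V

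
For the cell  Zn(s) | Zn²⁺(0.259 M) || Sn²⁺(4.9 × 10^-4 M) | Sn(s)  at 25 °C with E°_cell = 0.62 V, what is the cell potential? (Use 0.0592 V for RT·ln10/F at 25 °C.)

Balancing electrons gives n = 2; the reaction quotient is Q = [Zn²⁺]/[Sn²⁺] = 529.
At 25 °C, E = E° − (0.0592/n) log Q = 0.62 − (0.0592/2)(2.723) = 0.620 − 0.081 = 0.539 V.

0.539 V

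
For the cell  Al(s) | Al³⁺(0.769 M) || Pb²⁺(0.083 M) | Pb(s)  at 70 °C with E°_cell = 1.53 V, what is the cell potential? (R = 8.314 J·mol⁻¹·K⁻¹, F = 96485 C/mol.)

1.50 V

Balancing electrons gives n = 6; the reaction quotient is Q = [Al³⁺]^2/[Pb²⁺]^3 = 1030.
E = E° − (RT/nF) ln Q = 1.53 − (8.314×343)/(6×96485) × (6.941) = 1.530 − 0.034 = 1.496 V.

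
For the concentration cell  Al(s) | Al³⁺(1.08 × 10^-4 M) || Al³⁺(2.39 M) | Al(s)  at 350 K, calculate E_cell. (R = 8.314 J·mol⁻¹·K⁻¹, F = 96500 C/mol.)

0.10 V

Both half-cells are Al³⁺/Al, so E°_cell = 0. The concentrated side is the cathode; the cell reaction moves Al³⁺ from high to low concentration with n = 3.
Q = [Al³⁺]_dilute/[Al³⁺]_conc = 1.08 × 10^-4/2.39 = 4.52 × 10^-5.
E = 0 − (RT/nF) ln Q = −((8.314×350)/(3×96500))(-10.005) = 0.1006 V.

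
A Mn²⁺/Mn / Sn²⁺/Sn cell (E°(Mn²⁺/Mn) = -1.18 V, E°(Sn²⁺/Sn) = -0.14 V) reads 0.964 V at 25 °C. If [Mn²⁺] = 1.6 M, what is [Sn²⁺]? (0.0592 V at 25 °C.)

From the Nernst equation, log Q = n(E° − E)/0.0592 = 2(1.04 − 0.964)/0.0592 = 2.568, so Q = 369.
With Q = [Mn²⁺]/[Sn²⁺] and the known concentrations, [Sn²⁺] in the denominator gives [Sn²⁺] = 0.0043 M.

0.0043 M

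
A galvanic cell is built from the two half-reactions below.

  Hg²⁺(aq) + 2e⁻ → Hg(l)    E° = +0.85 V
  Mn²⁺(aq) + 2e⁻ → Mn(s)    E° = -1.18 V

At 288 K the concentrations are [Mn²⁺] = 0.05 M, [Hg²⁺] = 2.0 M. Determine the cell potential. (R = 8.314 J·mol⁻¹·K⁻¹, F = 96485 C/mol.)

2.08 V

The Hg²⁺/Hg couple has the higher reduction potential and acts as the cathode, so E°_cell = +0.85 − (-1.18) = 2.03 V.
Balancing electrons gives n = 2; the reaction quotient is Q = [Mn²⁺]/[Hg²⁺] = 0.0250.
E = E° − (RT/nF) ln Q = 2.03 − (8.314×288)/(2×96485) × (-3.689) = 2.030 + 0.046 = 2.076 V.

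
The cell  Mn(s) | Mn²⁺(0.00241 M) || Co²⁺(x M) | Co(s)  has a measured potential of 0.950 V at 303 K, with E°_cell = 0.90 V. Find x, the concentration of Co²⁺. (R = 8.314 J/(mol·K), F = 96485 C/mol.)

From the Nernst equation, ln Q = nF(E° − E)/RT = 2×96485×(0.90 − 0.950)/(8.314×303) = -3.830, so Q = 0.0217.
With Q = [Mn²⁺]/[Co²⁺] and the known concentrations, [Co²⁺] in the denominator gives [Co²⁺] = 0.11 M.

0.11 M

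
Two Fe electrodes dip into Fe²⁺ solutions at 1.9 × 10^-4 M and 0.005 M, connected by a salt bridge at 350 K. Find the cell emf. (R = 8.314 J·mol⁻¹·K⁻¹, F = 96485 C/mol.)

0.049 V

Both half-cells are Fe²⁺/Fe, so E°_cell = 0. The concentrated side is the cathode; the cell reaction moves Fe²⁺ from high to low concentration with n = 2.
Q = [Fe²⁺]_dilute/[Fe²⁺]_conc = 1.9 × 10^-4/0.005 = 0.0380.
E = 0 − (RT/nF) ln Q = −((8.314×350)/(2×96485))(-3.270) = 0.0493 V.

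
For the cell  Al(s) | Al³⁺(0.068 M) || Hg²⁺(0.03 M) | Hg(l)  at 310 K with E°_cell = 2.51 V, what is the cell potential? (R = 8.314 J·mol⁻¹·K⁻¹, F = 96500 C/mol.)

Balancing electrons gives n = 6; the reaction quotient is Q = [Al³⁺]^2/[Hg²⁺]^3 = 171.
E = E° − (RT/nF) ln Q = 2.51 − (8.314×310)/(6×96500) × (5.143) = 2.510 − 0.023 = 2.487 V.

2.49 V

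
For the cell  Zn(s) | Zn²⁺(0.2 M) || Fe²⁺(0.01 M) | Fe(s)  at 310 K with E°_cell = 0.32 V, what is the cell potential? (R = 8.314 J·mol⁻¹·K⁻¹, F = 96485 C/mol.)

Balancing electrons gives n = 2; the reaction quotient is Q = [Zn²⁺]/[Fe²⁺] = 20.0.
E = E° − (RT/nF) ln Q = 0.32 − (8.314×310)/(2×96485) × (2.996) = 0.320 − 0.040 = 0.280 V.

0.280 V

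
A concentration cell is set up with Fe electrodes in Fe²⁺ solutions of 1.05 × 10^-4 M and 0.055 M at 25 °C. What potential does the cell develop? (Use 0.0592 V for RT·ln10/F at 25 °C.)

Both half-cells are Fe²⁺/Fe, so E°_cell = 0. The concentrated side is the cathode; the cell reaction moves Fe²⁺ from high to low concentration with n = 2.
Q = [Fe²⁺]_dilute/[Fe²⁺]_conc = 1.05 × 10^-4/0.055 = 0.00191.
E = 0 − (0.0592/2) log Q = −(0.0592/2)(-2.719) = 0.0805 V.

0.080 V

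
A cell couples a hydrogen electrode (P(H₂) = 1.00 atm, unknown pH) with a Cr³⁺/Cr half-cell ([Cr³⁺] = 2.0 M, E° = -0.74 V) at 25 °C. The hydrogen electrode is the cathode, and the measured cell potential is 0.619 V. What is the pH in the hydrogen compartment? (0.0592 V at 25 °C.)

pH = 1.94

E°_cell = 0.74 V and n = 6.
log Q = n(E° − E)/0.0592 = 6×(0.74 − 0.619)/0.0592 = 12.264.
With Q = [Cr³⁺]^2·P(H₂)^3 / [H⁺]^6, solving for [H⁺] gives log[H⁺] = -1.944, so pH = 1.94.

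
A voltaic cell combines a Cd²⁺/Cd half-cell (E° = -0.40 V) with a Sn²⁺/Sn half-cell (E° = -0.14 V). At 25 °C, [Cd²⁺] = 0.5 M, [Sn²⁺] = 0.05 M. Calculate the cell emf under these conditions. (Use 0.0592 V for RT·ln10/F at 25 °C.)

The Sn²⁺/Sn couple has the higher reduction potential and acts as the cathode, so E°_cell = -0.14 − (-0.40) = 0.26 V.
Balancing electrons gives n = 2; the reaction quotient is Q = [Cd²⁺]/[Sn²⁺] = 10.0.
At 25 °C, E = E° − (0.0592/n) log Q = 0.26 − (0.0592/2)(1.000) = 0.260 − 0.030 = 0.230 V.

0.230 V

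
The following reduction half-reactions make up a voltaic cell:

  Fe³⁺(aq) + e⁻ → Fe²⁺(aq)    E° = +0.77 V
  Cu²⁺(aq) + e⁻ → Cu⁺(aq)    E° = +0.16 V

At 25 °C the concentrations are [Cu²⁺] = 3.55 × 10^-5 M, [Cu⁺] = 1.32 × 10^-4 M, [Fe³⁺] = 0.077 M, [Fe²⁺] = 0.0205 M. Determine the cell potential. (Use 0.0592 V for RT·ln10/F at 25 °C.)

The Fe³⁺/Fe²⁺ couple has the higher reduction potential and acts as the cathode, so E°_cell = +0.77 − (+0.16) = 0.61 V.
Balancing electrons gives n = 1; the reaction quotient is Q = [Cu²⁺]·[Fe²⁺]/([Cu⁺]·[Fe³⁺]) = 0.0716.
At 25 °C, E = E° − (0.0592/n) log Q = 0.61 − (0.0592/1)(-1.145) = 0.610 + 0.068 = 0.678 V.

0.678 V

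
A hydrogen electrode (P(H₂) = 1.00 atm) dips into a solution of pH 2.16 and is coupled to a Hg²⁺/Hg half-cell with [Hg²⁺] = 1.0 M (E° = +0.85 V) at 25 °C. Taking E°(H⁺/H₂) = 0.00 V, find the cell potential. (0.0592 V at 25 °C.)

0.98 V

The Hg²⁺/Hg couple is the cathode, so E°_cell = 0.85 V; n = 2.
[H⁺] = 10^(−2.16) = 0.0069 M, and Q = [H⁺]^2 / ([Hg²⁺]·P(H₂)) = 4.79 × 10^-5.
E = E° − (0.0592/2) log Q = 0.85 − (0.0592/2)(-4.320) = 0.978 V.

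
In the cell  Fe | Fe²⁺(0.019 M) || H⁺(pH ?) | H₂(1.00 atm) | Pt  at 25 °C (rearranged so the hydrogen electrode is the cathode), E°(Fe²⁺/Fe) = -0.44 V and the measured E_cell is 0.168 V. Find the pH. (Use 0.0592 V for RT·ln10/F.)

pH = 5.46

E°_cell = 0.44 V and n = 2.
log Q = n(E° − E)/0.0592 = 2×(0.44 − 0.168)/0.0592 = 9.189.
With Q = [Fe²⁺]·P(H₂) / [H⁺]^2, solving for [H⁺] gives log[H⁺] = -5.455, so pH = 5.46.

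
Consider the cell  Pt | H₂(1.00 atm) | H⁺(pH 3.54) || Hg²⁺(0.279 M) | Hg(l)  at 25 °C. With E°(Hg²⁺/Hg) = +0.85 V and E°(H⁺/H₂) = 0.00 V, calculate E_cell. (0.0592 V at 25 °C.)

1.04 V

The Hg²⁺/Hg couple is the cathode, so E°_cell = 0.85 V; n = 2.
[H⁺] = 10^(−3.54) = 2.9 × 10^-4 M, and Q = [H⁺]^2 / ([Hg²⁺]·P(H₂)) = 2.98 × 10^-7.
E = E° − (0.0592/2) log Q = 0.85 − (0.0592/2)(-6.526) = 1.043 V.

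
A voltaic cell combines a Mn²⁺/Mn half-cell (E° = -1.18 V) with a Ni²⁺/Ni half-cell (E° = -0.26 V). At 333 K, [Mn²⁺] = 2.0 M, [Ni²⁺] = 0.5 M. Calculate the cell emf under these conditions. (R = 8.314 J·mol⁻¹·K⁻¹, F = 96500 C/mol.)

The Ni²⁺/Ni couple has the higher reduction potential and acts as the cathode, so E°_cell = -0.26 − (-1.18) = 0.92 V.
Balancing electrons gives n = 2; the reaction quotient is Q = [Mn²⁺]/[Ni²⁺] = 4.00.
E = E° − (RT/nF) ln Q = 0.92 − (8.314×333)/(2×96500) × (1.386) = 0.920 − 0.020 = 0.900 V.

0.900 V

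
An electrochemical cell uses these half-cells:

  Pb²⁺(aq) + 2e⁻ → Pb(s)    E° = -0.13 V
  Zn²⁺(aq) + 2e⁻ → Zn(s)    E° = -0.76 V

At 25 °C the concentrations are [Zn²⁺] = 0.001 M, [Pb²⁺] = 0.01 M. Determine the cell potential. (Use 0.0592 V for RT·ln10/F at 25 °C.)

0.660 V

The Pb²⁺/Pb couple has the higher reduction potential and acts as the cathode, so E°_cell = -0.13 − (-0.76) = 0.63 V.
Balancing electrons gives n = 2; the reaction quotient is Q = [Zn²⁺]/[Pb²⁺] = 0.100.
At 25 °C, E = E° − (0.0592/n) log Q = 0.63 − (0.0592/2)(-1.000) = 0.630 + 0.030 = 0.660 V.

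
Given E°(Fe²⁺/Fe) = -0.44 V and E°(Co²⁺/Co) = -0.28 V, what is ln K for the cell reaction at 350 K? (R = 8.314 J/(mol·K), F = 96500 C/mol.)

E°_cell = -0.28 − (-0.44) = 0.16 V, with n = 2 electrons transferred.
At equilibrium E = 0, so the Nernst equation gives ln K = nFE°/RT = (2)(96500)(0.16)/((8.314)(350)) = 10.61.

ln K = 10.6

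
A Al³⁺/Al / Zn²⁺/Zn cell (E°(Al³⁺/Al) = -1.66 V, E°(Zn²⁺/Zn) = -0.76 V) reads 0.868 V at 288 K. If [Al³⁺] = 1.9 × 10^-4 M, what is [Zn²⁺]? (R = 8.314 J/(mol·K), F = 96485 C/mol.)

From the Nernst equation, ln Q = nF(E° − E)/RT = 6×96485×(0.90 − 0.868)/(8.314×288) = 7.737, so Q = 2290.
With Q = [Al³⁺]^2/[Zn²⁺]^3 and the known concentrations, [Zn²⁺]^3 in the denominator gives [Zn²⁺] = 2.5 × 10^-4 M.

2.5 × 10^-4 M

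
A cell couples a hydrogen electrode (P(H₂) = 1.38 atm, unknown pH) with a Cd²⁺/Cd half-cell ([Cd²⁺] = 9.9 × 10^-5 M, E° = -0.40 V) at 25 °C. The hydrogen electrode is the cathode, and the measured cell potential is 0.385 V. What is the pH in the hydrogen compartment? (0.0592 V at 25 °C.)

pH = 2.19

E°_cell = 0.40 V and n = 2.
log Q = n(E° − E)/0.0592 = 2×(0.40 − 0.385)/0.0592 = 0.507.
With Q = [Cd²⁺]·P(H₂) / [H⁺]^2, solving for [H⁺] gives log[H⁺] = -2.186, so pH = 2.19.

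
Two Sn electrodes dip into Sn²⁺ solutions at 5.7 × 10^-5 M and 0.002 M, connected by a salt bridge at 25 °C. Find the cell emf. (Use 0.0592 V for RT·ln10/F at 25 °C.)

Both half-cells are Sn²⁺/Sn, so E°_cell = 0. The concentrated side is the cathode; the cell reaction moves Sn²⁺ from high to low concentration with n = 2.
Q = [Sn²⁺]_dilute/[Sn²⁺]_conc = 5.7 × 10^-5/0.002 = 0.0285.
E = 0 − (0.0592/2) log Q = −(0.0592/2)(-1.545) = 0.0457 V.

0.046 V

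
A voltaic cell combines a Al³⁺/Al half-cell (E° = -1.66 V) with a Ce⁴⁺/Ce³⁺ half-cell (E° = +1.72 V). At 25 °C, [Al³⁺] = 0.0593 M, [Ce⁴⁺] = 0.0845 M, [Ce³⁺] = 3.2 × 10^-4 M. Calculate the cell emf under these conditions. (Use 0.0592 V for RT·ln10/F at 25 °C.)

The Ce⁴⁺/Ce³⁺ couple has the higher reduction potential and acts as the cathode, so E°_cell = +1.72 − (-1.66) = 3.38 V.
Balancing electrons gives n = 3; the reaction quotient is Q = [Al³⁺]·[Ce³⁺]^3/[Ce⁴⁺]^3 = 3.22 × 10^-9.
At 25 °C, E = E° − (0.0592/n) log Q = 3.38 − (0.0592/3)(-8.492) = 3.380 + 0.168 = 3.548 V.

3.55 V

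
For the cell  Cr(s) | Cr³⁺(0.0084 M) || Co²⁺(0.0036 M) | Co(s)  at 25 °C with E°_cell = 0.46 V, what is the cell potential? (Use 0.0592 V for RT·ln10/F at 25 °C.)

Balancing electrons gives n = 6; the reaction quotient is Q = [Cr³⁺]^2/[Co²⁺]^3 = 1510.
At 25 °C, E = E° − (0.0592/n) log Q = 0.46 − (0.0592/6)(3.180) = 0.460 − 0.031 = 0.429 V.

0.429 V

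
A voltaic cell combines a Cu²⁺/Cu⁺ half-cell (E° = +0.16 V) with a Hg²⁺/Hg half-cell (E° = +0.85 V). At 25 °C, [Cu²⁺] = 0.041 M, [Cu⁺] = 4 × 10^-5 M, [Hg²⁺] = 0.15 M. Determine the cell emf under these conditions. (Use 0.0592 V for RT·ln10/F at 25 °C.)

The Hg²⁺/Hg couple has the higher reduction potential and acts as the cathode, so E°_cell = +0.85 − (+0.16) = 0.69 V.
Balancing electrons gives n = 2; the reaction quotient is Q = [Cu²⁺]^2/([Cu⁺]^2·[Hg²⁺]) = 7 × 10^6.
At 25 °C, E = E° − (0.0592/n) log Q = 0.69 − (0.0592/2)(6.845) = 0.690 − 0.203 = 0.487 V.

0.487 V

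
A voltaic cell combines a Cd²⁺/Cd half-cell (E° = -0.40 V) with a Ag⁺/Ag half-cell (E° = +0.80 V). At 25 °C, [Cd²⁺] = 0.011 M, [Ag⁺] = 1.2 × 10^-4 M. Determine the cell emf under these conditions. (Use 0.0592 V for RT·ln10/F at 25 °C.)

The Ag⁺/Ag couple has the higher reduction potential and acts as the cathode, so E°_cell = +0.80 − (-0.40) = 1.20 V.
Balancing electrons gives n = 2; the reaction quotient is Q = [Cd²⁺]/[Ag⁺]^2 = 7.64 × 10^5.
At 25 °C, E = E° − (0.0592/n) log Q = 1.20 − (0.0592/2)(5.883) = 1.200 − 0.174 = 1.026 V.

1.03 V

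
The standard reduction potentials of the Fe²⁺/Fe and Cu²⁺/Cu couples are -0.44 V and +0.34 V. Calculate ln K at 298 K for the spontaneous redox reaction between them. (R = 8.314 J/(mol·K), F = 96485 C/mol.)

ln K = 60.8

E°_cell = +0.34 − (-0.44) = 0.78 V, with n = 2 electrons transferred.
At equilibrium E = 0, so the Nernst equation gives ln K = nFE°/RT = (2)(96485)(0.78)/((8.314)(298)) = 60.75.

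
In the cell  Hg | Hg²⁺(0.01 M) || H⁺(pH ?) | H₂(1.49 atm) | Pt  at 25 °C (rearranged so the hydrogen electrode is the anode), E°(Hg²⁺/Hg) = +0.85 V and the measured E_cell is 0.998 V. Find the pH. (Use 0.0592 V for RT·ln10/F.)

pH = 3.41

E°_cell = 0.85 V and n = 2.
log Q = n(E° − E)/0.0592 = 2×(0.85 − 0.998)/0.0592 = -5.000.
With Q = [H⁺]^2 / ([Hg²⁺]·P(H₂)), solving for [H⁺] gives log[H⁺] = -3.413, so pH = 3.41.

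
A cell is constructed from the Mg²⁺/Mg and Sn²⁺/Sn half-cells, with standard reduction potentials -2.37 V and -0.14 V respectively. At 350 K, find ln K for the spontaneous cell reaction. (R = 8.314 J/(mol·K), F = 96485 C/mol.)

ln K = 147.9

E°_cell = -0.14 − (-2.37) = 2.23 V, with n = 2 electrons transferred.
At equilibrium E = 0, so the Nernst equation gives ln K = nFE°/RT = (2)(96485)(2.23)/((8.314)(350)) = 147.88.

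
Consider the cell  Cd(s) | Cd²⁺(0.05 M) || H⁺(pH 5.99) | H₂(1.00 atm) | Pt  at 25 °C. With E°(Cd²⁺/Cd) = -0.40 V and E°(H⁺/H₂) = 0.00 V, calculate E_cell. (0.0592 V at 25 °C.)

0.084 V

The hydrogen couple is the cathode, so E°_cell = 0.40 V; n = 2.
[H⁺] = 10^(−5.99) = 1 × 10^-6 M, and Q = [Cd²⁺]·P(H₂) / [H⁺]^2 = 4.77 × 10^10.
E = E° − (0.0592/2) log Q = 0.40 − (0.0592/2)(10.679) = 0.084 V.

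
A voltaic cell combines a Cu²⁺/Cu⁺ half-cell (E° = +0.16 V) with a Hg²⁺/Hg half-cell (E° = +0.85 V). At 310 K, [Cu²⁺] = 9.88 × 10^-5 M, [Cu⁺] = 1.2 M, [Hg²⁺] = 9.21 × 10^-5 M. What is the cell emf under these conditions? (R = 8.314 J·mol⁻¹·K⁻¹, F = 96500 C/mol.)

The Hg²⁺/Hg couple has the higher reduction potential and acts as the cathode, so E°_cell = +0.85 − (+0.16) = 0.69 V.
Balancing electrons gives n = 2; the reaction quotient is Q = [Cu²⁺]^2/([Cu⁺]^2·[Hg²⁺]) = 7.36 × 10^-5.
E = E° − (RT/nF) ln Q = 0.69 − (8.314×310)/(2×96500) × (-9.517) = 0.690 + 0.127 = 0.817 V.

0.817 V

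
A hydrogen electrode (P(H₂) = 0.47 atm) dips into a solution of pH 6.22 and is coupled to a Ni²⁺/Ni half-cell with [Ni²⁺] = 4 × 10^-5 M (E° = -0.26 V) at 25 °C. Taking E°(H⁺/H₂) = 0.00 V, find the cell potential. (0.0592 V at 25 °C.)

The hydrogen couple is the cathode, so E°_cell = 0.26 V; n = 2.
[H⁺] = 10^(−6.22) = 6 × 10^-7 M, and Q = [Ni²⁺]·P(H₂) / [H⁺]^2 = 5.18 × 10^7.
E = E° − (0.0592/2) log Q = 0.26 − (0.0592/2)(7.714) = 0.032 V.

0.032 V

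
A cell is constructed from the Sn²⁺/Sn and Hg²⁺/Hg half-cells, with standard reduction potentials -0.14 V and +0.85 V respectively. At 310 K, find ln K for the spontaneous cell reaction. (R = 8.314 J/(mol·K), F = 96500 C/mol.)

ln K = 74.1

E°_cell = +0.85 − (-0.14) = 0.99 V, with n = 2 electrons transferred.
At equilibrium E = 0, so the Nernst equation gives ln K = nFE°/RT = (2)(96500)(0.99)/((8.314)(310)) = 74.13.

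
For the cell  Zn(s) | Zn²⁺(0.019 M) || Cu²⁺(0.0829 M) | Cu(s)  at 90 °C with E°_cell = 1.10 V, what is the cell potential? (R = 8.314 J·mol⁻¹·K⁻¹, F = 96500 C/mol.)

1.12 V

Balancing electrons gives n = 2; the reaction quotient is Q = [Zn²⁺]/[Cu²⁺] = 0.229.
E = E° − (RT/nF) ln Q = 1.10 − (8.314×363)/(2×96500) × (-1.473) = 1.100 + 0.023 = 1.123 V.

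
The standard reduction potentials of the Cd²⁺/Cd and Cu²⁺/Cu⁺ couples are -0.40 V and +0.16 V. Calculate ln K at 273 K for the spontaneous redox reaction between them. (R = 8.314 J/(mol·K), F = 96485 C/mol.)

E°_cell = +0.16 − (-0.40) = 0.56 V, with n = 2 electrons transferred.
At equilibrium E = 0, so the Nernst equation gives ln K = nFE°/RT = (2)(96485)(0.56)/((8.314)(273)) = 47.61.

ln K = 47.6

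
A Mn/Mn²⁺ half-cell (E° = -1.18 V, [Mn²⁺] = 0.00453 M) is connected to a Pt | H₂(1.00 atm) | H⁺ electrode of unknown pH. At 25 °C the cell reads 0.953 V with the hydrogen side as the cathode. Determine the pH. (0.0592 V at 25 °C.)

E°_cell = 1.18 V and n = 2.
log Q = n(E° − E)/0.0592 = 2×(1.18 − 0.953)/0.0592 = 7.669.
With Q = [Mn²⁺]·P(H₂) / [H⁺]^2, solving for [H⁺] gives log[H⁺] = -5.006, so pH = 5.01.

pH = 5.01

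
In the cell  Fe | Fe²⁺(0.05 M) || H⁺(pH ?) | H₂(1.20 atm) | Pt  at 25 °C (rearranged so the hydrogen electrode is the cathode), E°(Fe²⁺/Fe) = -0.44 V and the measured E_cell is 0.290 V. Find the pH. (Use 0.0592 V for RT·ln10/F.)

E°_cell = 0.44 V and n = 2.
log Q = n(E° − E)/0.0592 = 2×(0.44 − 0.290)/0.0592 = 5.068.
With Q = [Fe²⁺]·P(H₂) / [H⁺]^2, solving for [H⁺] gives log[H⁺] = -3.145, so pH = 3.14.

pH = 3.14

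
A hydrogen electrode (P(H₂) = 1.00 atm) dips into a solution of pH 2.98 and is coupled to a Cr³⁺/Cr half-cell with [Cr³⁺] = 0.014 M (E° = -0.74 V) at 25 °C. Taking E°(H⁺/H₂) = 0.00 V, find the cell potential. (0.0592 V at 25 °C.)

The hydrogen couple is the cathode, so E°_cell = 0.74 V; n = 6.
[H⁺] = 10^(−2.98) = 0.0010 M, and Q = [Cr³⁺]^2·P(H₂)^3 / [H⁺]^6 = 1.49 × 10^14.
E = E° − (0.0592/6) log Q = 0.74 − (0.0592/6)(14.172) = 0.600 V.

0.60 V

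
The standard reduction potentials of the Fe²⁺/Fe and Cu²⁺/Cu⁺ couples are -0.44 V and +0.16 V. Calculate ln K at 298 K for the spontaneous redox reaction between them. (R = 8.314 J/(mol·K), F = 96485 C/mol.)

ln K = 46.7

E°_cell = +0.16 − (-0.44) = 0.60 V, with n = 2 electrons transferred.
At equilibrium E = 0, so the Nernst equation gives ln K = nFE°/RT = (2)(96485)(0.60)/((8.314)(298)) = 46.73.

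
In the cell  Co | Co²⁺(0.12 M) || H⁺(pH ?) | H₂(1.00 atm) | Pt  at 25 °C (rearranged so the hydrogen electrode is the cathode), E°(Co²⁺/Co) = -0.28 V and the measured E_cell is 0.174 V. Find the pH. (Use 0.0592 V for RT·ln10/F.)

pH = 2.25

E°_cell = 0.28 V and n = 2.
log Q = n(E° − E)/0.0592 = 2×(0.28 − 0.174)/0.0592 = 3.581.
With Q = [Co²⁺]·P(H₂) / [H⁺]^2, solving for [H⁺] gives log[H⁺] = -2.251, so pH = 2.25.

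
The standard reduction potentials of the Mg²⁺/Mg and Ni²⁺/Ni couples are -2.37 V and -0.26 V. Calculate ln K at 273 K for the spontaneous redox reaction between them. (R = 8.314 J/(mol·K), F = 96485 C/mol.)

ln K = 179.4

E°_cell = -0.26 − (-2.37) = 2.11 V, with n = 2 electrons transferred.
At equilibrium E = 0, so the Nernst equation gives ln K = nFE°/RT = (2)(96485)(2.11)/((8.314)(273)) = 179.39.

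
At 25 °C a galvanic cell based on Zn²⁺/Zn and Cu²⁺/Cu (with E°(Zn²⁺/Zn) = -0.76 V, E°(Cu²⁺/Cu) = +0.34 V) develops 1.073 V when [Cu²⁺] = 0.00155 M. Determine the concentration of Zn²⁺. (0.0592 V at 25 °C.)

From the Nernst equation, log Q = n(E° − E)/0.0592 = 2(1.10 − 1.073)/0.0592 = 0.912, so Q = 8.17.
With Q = [Zn²⁺]/[Cu²⁺] and the known concentrations, [Zn²⁺] in the numerator gives [Zn²⁺] = 0.013 M.

0.013 M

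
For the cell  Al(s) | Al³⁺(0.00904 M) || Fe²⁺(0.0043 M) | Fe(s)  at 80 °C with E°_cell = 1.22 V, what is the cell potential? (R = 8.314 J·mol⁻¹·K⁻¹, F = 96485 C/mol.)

Balancing electrons gives n = 6; the reaction quotient is Q = [Al³⁺]^2/[Fe²⁺]^3 = 1030.
E = E° − (RT/nF) ln Q = 1.22 − (8.314×353)/(6×96485) × (6.935) = 1.220 − 0.035 = 1.185 V.

1.18 V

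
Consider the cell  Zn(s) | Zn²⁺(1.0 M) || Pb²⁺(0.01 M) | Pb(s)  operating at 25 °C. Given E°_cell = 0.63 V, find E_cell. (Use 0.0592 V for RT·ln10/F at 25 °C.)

Balancing electrons gives n = 2; the reaction quotient is Q = [Zn²⁺]/[Pb²⁺] = 100.
At 25 °C, E = E° − (0.0592/n) log Q = 0.63 − (0.0592/2)(2.000) = 0.630 − 0.059 = 0.571 V.

0.571 V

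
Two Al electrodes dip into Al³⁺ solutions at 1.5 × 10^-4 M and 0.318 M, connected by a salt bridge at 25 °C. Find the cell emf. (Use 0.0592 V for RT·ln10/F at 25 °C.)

Both half-cells are Al³⁺/Al, so E°_cell = 0. The concentrated side is the cathode; the cell reaction moves Al³⁺ from high to low concentration with n = 3.
Q = [Al³⁺]_dilute/[Al³⁺]_conc = 1.5 × 10^-4/0.318 = 4.72 × 10^-4.
E = 0 − (0.0592/3) log Q = −(0.0592/3)(-3.326) = 0.0656 V.

0.066 V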